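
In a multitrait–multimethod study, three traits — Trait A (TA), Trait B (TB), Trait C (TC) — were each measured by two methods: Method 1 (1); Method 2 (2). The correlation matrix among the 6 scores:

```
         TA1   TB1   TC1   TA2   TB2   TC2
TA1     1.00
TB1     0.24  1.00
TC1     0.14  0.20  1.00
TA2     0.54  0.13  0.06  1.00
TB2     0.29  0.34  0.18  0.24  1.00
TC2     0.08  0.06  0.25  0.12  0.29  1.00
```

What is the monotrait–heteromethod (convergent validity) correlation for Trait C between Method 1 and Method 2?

0.25

Same trait (TC), different methods: r(TC1, TC2) = 0.25.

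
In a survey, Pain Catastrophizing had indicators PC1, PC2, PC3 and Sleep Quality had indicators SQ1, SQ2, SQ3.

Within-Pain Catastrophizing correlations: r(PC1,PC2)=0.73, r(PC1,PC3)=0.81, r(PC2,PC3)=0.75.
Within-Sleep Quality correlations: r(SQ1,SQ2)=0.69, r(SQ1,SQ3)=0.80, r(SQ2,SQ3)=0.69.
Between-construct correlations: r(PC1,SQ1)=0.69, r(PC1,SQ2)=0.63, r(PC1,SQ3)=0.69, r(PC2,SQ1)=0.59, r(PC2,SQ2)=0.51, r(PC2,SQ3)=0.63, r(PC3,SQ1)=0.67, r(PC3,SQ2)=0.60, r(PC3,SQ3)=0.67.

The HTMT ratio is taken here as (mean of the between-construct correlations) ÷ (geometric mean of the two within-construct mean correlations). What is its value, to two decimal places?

Mean heterotrait r = 5.68/9 = 0.6311.
Mean within-PC = 2.29/3 = 0.7633; mean within-SQ = 2.18/3 = 0.7267.
Geometric mean = √(0.7633 × 0.7267) = 0.7448.
HTMT = 0.6311 / 0.7448 = 0.85.

0.85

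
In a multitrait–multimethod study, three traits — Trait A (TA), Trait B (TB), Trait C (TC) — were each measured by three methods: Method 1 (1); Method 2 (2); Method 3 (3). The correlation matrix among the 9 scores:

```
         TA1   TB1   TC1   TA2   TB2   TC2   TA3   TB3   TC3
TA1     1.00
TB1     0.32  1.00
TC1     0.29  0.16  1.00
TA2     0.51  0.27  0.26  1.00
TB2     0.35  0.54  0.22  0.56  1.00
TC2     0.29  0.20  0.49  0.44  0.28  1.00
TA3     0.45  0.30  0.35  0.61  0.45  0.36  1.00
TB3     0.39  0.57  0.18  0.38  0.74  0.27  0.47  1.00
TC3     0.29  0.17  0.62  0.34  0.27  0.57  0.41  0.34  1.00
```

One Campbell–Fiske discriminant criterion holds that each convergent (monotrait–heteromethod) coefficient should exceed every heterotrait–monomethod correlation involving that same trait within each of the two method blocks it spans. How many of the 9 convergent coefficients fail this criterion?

3

Checking each validity diagonal entry against its comparison values:
TA (methods 1·2): 0.51 vs {0.32, 0.56, 0.29, 0.44} → fail.
TA (methods 1·3): 0.45 vs {0.32, 0.47, 0.29, 0.41} → fail.
TA (methods 2·3): 0.61 vs {0.56, 0.47, 0.44, 0.41} → pass.
TB (methods 1·2): 0.54 vs {0.32, 0.56, 0.16, 0.28} → fail.
TB (methods 1·3): 0.57 vs {0.32, 0.47, 0.16, 0.34} → pass.
TB (methods 2·3): 0.74 vs {0.56, 0.47, 0.28, 0.34} → pass.
TC (methods 1·2): 0.49 vs {0.29, 0.44, 0.16, 0.28} → pass.
TC (methods 1·3): 0.62 vs {0.29, 0.41, 0.16, 0.34} → pass.
TC (methods 2·3): 0.57 vs {0.44, 0.41, 0.28, 0.34} → pass.
3 of 9 fail.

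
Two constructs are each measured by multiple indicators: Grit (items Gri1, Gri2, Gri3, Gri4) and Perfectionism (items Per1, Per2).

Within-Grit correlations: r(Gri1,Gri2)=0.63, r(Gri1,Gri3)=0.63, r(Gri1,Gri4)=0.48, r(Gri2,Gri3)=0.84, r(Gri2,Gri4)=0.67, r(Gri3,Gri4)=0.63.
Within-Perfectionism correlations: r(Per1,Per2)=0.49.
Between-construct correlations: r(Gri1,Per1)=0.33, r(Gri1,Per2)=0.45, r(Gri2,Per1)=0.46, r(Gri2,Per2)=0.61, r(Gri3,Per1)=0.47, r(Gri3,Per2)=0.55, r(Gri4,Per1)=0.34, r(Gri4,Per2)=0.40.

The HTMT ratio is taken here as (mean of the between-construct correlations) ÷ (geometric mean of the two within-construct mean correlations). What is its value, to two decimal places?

0.80

Mean between = 3.61/8 = 0.4513.
Mean within-Gri = 3.88/6 = 0.6467; mean within-Per = 0.49/1 = 0.4900.
Geometric mean = √(0.6467 × 0.4900) = 0.5629.
HTMT = 0.4513 / 0.5629 = 0.80.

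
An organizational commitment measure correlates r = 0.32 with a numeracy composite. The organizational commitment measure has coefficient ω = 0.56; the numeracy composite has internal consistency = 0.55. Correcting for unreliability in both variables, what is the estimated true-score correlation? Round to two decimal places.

0.58

r_true = r_obs / √(r_xx · r_yy) = 0.32 / √(0.56 × 0.55) = 0.32 / √0.3080 = 0.32 / 0.5550 ≈ 0.58.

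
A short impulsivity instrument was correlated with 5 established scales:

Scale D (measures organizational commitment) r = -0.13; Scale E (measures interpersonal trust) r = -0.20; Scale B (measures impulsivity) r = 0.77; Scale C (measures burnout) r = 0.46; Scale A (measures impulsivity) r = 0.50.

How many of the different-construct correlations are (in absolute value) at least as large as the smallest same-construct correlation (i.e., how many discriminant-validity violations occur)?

0

Convergent (same construct = impulsivity): Scale B, Scale A.
Smallest convergent = 0.50. Discriminant |r|: 0.13, 0.20, 0.46; count ≥ 0.50 → 0.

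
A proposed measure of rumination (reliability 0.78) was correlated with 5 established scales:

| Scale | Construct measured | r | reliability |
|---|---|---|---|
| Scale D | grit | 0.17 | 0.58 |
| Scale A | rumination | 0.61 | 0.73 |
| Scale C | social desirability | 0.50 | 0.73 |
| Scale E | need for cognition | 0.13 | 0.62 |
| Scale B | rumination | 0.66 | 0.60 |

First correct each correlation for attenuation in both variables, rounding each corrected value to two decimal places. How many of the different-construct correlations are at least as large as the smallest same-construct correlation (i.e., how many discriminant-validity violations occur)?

0

Disattenuated r (r / √(r_scale · r_new)):
  Scale D (disc): 0.17 / √(0.58·0.78) = 0.25
  Scale A (conv): 0.61 / √(0.73·0.78) = 0.81
  Scale C (disc): 0.50 / √(0.73·0.78) = 0.66
  Scale E (disc): 0.13 / √(0.62·0.78) = 0.19
  Scale B (conv): 0.66 / √(0.60·0.78) = 0.96
Smallest convergent = 0.81. Discriminant values: 0.25, 0.66, 0.19; count ≥ 0.81 → 0.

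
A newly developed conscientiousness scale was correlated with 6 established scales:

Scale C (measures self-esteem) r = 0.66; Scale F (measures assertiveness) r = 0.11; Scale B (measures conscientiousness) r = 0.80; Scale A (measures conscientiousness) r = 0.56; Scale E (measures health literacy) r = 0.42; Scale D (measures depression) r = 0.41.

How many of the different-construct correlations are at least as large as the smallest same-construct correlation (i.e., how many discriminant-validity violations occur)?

1

Convergent (same construct = conscientiousness): Scale B, Scale A.
Smallest convergent = 0.56. Discriminant values: 0.66, 0.11, 0.42, 0.41; count ≥ 0.56 → 1.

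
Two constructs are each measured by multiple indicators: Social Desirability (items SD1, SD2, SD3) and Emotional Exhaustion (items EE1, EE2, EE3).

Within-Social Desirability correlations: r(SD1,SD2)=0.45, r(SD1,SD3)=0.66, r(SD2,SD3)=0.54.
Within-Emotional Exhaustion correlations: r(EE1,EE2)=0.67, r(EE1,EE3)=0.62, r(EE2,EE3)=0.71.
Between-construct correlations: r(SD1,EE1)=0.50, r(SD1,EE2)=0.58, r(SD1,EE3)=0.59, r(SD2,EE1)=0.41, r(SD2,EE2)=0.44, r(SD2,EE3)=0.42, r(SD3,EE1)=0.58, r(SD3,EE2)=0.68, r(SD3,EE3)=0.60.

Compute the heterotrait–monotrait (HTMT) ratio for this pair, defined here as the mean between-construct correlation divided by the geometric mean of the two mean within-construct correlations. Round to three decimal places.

Between-construct mean = 4.80/9 = 0.5333.
Mean within-SD = 1.65/3 = 0.5500; mean within-EE = 2.00/3 = 0.6667.
Geometric mean = √(0.5500 × 0.6667) = 0.6055.
HTMT = 0.5333 / 0.6055 = 0.881.

0.881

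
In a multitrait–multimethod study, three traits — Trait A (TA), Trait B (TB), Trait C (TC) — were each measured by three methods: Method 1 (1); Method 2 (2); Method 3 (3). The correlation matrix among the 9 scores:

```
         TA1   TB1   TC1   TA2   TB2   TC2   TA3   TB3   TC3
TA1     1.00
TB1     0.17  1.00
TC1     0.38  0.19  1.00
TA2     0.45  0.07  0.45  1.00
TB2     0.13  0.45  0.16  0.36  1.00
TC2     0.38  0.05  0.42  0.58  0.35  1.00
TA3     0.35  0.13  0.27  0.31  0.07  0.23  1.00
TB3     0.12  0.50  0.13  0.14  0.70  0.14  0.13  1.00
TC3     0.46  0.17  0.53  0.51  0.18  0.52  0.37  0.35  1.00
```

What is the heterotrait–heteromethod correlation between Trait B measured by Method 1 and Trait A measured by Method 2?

Different traits and methods: r(TB1, TA2) = 0.07.

0.07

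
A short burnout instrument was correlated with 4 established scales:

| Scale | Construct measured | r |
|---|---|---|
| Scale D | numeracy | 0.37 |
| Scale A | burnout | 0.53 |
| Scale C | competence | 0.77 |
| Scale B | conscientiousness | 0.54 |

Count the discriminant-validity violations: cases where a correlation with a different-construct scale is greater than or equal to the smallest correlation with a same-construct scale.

2

Convergent (same construct = burnout): Scale A.
Smallest convergent = 0.53. Discriminant values: 0.37, 0.77, 0.54; count ≥ 0.53 → 2.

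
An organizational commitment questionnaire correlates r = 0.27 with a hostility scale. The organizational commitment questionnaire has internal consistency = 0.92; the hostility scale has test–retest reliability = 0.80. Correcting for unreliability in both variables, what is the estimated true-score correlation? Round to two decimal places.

0.31

r_true = r_obs / √(r_xx · r_yy) = 0.27 / √(0.92 × 0.80) = 0.27 / √0.7360 = 0.27 / 0.8579 ≈ 0.31.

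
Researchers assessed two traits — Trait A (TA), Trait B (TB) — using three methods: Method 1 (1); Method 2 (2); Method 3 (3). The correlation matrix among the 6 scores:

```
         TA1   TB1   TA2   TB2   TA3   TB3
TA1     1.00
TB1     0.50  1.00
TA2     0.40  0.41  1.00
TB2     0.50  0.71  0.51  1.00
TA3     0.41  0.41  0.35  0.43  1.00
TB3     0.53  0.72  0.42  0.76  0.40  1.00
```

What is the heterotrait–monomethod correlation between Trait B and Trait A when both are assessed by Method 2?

0.51

Different traits, same method: r(TB2, TA2) = 0.51.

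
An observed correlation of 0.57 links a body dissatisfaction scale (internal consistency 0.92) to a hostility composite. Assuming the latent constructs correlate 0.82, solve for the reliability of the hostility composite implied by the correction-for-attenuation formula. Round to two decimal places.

r_true = r_obs / √(r_xx · r_yy) ⇒ 0.82 = 0.57 / √(0.92 · r_yy).
√(0.92 · r_yy) = 0.57 / 0.82 = 0.6951; 0.92 · r_yy = 0.4832; r_yy = 0.4832 / 0.92 ≈ 0.53.

0.53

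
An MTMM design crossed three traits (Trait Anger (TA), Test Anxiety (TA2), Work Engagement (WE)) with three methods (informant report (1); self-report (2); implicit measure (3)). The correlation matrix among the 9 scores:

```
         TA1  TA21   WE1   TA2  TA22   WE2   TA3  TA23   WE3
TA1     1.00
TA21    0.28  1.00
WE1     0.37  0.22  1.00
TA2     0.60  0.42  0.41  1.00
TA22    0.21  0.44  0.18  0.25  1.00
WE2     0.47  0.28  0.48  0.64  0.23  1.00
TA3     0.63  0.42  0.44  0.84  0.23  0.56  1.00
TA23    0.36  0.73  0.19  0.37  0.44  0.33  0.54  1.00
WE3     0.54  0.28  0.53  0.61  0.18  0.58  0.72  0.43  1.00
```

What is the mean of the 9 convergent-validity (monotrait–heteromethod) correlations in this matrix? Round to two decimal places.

0.59

Convergent values: 0.60, 0.63, 0.84, 0.44, 0.73, 0.44, 0.48, 0.53, 0.58; mean = 5.27/9 = 0.59.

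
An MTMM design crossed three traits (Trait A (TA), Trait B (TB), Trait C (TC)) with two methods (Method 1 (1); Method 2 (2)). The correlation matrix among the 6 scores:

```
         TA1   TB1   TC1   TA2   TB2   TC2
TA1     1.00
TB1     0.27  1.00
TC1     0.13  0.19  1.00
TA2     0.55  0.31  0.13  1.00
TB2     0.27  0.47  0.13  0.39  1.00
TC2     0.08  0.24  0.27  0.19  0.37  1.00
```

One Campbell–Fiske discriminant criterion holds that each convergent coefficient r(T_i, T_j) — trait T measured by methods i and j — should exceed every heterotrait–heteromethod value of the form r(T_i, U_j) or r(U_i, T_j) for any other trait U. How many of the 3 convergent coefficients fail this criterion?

0

Each convergent coefficient versus the relevant comparison correlations:
TA (methods 1·2): 0.55 vs {0.27, 0.31, 0.08, 0.13} → pass.
TB (methods 1·2): 0.47 vs {0.31, 0.27, 0.24, 0.13} → pass.
TC (methods 1·2): 0.27 vs {0.13, 0.08, 0.13, 0.24} → pass.
0 of 3 fail.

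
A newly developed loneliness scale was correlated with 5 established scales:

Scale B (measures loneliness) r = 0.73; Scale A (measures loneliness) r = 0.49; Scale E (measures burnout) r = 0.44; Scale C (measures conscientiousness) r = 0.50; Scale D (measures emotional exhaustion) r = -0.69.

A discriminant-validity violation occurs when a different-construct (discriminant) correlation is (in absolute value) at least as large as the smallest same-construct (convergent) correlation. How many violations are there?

Convergent (same construct = loneliness): Scale B, Scale A.
Smallest convergent = 0.49. Discriminant |r|: 0.44, 0.50, 0.69; count ≥ 0.49 → 2.

2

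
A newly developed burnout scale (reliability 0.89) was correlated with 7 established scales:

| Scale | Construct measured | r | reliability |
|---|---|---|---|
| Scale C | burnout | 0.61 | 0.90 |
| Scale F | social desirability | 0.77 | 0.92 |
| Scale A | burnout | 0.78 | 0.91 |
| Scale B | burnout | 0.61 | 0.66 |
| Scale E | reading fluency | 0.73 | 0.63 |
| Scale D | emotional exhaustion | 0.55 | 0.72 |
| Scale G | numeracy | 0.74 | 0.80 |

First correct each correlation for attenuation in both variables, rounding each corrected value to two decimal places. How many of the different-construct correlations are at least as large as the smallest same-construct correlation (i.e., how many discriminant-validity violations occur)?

4

Disattenuated r (r / √(r_scale · r_new)):
  Scale C (conv): 0.61 / √(0.90·0.89) = 0.68
  Scale F (disc): 0.77 / √(0.92·0.89) = 0.85
  Scale A (conv): 0.78 / √(0.91·0.89) = 0.87
  Scale B (conv): 0.61 / √(0.66·0.89) = 0.80
  Scale E (disc): 0.73 / √(0.63·0.89) = 0.97
  Scale D (disc): 0.55 / √(0.72·0.89) = 0.69
  Scale G (disc): 0.74 / √(0.80·0.89) = 0.88
Smallest convergent = 0.68. Discriminant values: 0.85, 0.97, 0.69, 0.88; count ≥ 0.68 → 4.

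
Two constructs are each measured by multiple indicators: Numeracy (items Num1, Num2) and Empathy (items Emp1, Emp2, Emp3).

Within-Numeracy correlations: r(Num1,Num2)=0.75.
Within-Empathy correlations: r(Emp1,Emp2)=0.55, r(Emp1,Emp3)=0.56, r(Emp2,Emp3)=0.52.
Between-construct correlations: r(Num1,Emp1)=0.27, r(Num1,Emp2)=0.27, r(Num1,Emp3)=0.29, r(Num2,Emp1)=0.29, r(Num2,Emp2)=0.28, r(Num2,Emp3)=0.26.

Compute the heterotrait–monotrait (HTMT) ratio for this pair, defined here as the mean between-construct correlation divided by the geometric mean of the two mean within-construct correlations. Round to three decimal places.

0.433

Mean heterotrait r = 1.66/6 = 0.2767.
Mean within-Num = 0.75/1 = 0.7500; mean within-Emp = 1.63/3 = 0.5433.
Geometric mean = √(0.7500 × 0.5433) = 0.6383.
HTMT = 0.2767 / 0.6383 = 0.433.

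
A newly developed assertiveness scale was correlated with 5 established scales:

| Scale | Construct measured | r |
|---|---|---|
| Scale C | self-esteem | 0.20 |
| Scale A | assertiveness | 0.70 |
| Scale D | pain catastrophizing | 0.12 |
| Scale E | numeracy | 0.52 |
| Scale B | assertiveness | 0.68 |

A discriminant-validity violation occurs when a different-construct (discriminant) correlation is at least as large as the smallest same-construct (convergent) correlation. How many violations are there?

0

Convergent (same construct = assertiveness): Scale A, Scale B.
Smallest convergent = 0.68. Discriminant values: 0.20, 0.12, 0.52; count ≥ 0.68 → 0.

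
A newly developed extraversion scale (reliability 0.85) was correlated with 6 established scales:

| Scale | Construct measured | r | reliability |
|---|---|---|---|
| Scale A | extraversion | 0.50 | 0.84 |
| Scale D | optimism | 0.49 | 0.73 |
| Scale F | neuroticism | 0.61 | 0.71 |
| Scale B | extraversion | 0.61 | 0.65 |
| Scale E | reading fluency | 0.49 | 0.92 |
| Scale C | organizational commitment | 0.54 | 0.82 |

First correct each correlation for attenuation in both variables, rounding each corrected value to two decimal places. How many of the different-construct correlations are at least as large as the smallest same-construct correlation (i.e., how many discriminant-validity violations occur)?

3

Disattenuated r (r / √(r_scale · r_new)):
  Scale A (conv): 0.50 / √(0.84·0.85) = 0.59
  Scale D (disc): 0.49 / √(0.73·0.85) = 0.62
  Scale F (disc): 0.61 / √(0.71·0.85) = 0.79
  Scale B (conv): 0.61 / √(0.65·0.85) = 0.82
  Scale E (disc): 0.49 / √(0.92·0.85) = 0.55
  Scale C (disc): 0.54 / √(0.82·0.85) = 0.65
Smallest convergent = 0.59. Discriminant values: 0.62, 0.79, 0.55, 0.65; count ≥ 0.59 → 3.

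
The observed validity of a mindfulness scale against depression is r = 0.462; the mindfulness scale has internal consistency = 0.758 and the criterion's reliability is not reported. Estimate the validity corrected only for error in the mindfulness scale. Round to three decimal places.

Single correction: r_c = r_obs / √r_xx = 0.462 / √0.758 = 0.462 / 0.8706 ≈ 0.531.

0.531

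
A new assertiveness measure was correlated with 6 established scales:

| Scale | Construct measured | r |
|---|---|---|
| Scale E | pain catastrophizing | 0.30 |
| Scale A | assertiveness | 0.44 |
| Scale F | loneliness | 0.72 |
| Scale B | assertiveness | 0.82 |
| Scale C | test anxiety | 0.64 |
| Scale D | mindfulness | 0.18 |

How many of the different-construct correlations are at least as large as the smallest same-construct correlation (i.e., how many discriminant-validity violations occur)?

Convergent (same construct = assertiveness): Scale A, Scale B.
Smallest convergent = 0.44. Discriminant values: 0.30, 0.72, 0.64, 0.18; count ≥ 0.44 → 2.

2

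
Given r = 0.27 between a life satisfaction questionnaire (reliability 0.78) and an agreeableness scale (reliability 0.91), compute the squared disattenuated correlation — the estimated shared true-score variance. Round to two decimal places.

Disattenuated r = 0.27 / √(0.78 × 0.91) = 0.27 / 0.8425 = 0.3205.
Shared true-score variance = 0.3205² = 0.1027 ≈ 0.10.

0.10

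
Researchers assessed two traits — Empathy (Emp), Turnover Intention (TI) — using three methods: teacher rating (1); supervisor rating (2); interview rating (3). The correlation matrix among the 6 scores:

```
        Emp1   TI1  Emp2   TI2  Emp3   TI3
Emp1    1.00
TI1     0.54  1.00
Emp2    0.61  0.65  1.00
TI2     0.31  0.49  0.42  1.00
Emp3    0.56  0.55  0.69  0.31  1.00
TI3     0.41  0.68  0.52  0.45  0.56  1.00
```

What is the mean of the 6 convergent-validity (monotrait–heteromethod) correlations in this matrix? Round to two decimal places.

0.58

Convergent values: 0.61, 0.56, 0.69, 0.49, 0.68, 0.45; mean = 3.48/6 = 0.58.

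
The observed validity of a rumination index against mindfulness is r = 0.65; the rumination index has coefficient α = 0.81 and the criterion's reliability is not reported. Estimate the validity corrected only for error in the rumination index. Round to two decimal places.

Single correction: r_c = r_obs / √r_xx = 0.65 / √0.81 = 0.65 / 0.9000 ≈ 0.72.

0.72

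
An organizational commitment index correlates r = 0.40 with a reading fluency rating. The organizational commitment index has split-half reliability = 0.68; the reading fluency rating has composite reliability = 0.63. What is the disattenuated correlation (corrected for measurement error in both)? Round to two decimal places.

0.61

r_true = r_obs / √(r_xx · r_yy) = 0.40 / √(0.68 × 0.63) = 0.40 / √0.4284 = 0.40 / 0.6545 ≈ 0.61.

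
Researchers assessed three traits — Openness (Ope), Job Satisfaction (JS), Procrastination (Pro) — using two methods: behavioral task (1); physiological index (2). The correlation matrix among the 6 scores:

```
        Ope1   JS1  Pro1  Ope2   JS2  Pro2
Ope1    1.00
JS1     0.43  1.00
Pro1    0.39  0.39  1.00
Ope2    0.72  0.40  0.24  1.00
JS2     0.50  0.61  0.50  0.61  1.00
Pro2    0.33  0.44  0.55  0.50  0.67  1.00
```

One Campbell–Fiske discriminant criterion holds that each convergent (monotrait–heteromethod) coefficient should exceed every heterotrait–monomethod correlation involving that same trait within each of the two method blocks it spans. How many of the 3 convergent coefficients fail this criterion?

Checking each validity diagonal entry against its comparison values:
Ope (methods 1·2): 0.72 vs {0.43, 0.61, 0.39, 0.50} → pass.
JS (methods 1·2): 0.61 vs {0.43, 0.61, 0.39, 0.67} → fail.
Pro (methods 1·2): 0.55 vs {0.39, 0.50, 0.39, 0.67} → fail.
2 of 3 fail.

2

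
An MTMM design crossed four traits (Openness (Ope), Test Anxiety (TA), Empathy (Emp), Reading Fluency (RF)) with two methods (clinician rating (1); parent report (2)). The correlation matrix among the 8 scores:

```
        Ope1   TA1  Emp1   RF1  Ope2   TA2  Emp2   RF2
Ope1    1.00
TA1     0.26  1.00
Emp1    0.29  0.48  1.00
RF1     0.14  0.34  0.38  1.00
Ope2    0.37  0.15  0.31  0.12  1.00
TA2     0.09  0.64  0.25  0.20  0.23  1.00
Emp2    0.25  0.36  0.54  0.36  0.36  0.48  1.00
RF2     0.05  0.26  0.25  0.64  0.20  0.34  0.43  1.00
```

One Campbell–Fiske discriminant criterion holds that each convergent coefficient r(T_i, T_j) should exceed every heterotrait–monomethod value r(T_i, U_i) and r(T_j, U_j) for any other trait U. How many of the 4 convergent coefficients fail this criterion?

0

Checking each validity diagonal entry against its comparison values:
Ope (methods 1·2): 0.37 vs {0.26, 0.23, 0.29, 0.36, 0.14, 0.20} → pass.
TA (methods 1·2): 0.64 vs {0.26, 0.23, 0.48, 0.48, 0.34, 0.34} → pass.
Emp (methods 1·2): 0.54 vs {0.29, 0.36, 0.48, 0.48, 0.38, 0.43} → pass.
RF (methods 1·2): 0.64 vs {0.14, 0.20, 0.34, 0.34, 0.38, 0.43} → pass.
0 of 4 fail.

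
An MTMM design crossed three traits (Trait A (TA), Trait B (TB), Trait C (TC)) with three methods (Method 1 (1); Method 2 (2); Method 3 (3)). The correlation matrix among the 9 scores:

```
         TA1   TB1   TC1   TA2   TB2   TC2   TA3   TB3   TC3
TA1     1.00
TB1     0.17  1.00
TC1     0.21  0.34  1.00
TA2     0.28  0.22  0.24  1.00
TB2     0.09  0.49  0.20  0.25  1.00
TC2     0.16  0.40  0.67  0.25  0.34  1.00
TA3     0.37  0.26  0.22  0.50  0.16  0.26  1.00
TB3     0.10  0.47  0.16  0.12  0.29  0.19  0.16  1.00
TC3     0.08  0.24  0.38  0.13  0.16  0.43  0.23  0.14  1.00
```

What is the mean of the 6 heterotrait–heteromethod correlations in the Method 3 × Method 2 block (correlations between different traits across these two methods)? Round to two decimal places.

HTHM values (method 3 × method 2): 0.16, 0.26, 0.12, 0.19, 0.13, 0.16; mean = 1.02/6 = 0.17.

0.17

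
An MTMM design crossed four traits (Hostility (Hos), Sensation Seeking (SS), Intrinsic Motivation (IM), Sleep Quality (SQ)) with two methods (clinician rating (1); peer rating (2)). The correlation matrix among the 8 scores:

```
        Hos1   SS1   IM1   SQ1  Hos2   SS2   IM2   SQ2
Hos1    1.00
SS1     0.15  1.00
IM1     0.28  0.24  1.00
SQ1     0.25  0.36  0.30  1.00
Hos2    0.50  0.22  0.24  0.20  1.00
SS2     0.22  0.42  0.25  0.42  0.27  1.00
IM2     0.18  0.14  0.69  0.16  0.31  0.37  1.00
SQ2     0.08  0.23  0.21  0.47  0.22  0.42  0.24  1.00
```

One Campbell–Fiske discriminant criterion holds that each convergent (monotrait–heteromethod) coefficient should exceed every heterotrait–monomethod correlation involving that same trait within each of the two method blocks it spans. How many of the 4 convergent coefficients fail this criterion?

Checking each validity diagonal entry against its comparison values:
Hos (methods 1·2): 0.50 vs {0.15, 0.27, 0.28, 0.31, 0.25, 0.22} → pass.
SS (methods 1·2): 0.42 vs {0.15, 0.27, 0.24, 0.37, 0.36, 0.42} → fail.
IM (methods 1·2): 0.69 vs {0.28, 0.31, 0.24, 0.37, 0.30, 0.24} → pass.
SQ (methods 1·2): 0.47 vs {0.25, 0.22, 0.36, 0.42, 0.30, 0.24} → pass.
1 of 4 fail.

1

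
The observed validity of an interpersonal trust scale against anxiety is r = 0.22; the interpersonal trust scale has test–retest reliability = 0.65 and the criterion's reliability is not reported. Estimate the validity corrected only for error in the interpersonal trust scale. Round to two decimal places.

0.27

Single correction: r_c = r_obs / √r_xx = 0.22 / √0.65 = 0.22 / 0.8062 ≈ 0.27.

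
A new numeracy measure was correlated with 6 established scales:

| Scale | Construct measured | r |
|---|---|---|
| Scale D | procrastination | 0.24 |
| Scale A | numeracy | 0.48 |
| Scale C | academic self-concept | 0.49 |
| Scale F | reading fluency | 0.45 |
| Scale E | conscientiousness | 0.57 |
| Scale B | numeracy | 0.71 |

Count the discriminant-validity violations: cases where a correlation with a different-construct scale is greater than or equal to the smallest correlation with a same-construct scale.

Convergent (same construct = numeracy): Scale A, Scale B.
Smallest convergent = 0.48. Discriminant values: 0.24, 0.49, 0.45, 0.57; count ≥ 0.48 → 2.

2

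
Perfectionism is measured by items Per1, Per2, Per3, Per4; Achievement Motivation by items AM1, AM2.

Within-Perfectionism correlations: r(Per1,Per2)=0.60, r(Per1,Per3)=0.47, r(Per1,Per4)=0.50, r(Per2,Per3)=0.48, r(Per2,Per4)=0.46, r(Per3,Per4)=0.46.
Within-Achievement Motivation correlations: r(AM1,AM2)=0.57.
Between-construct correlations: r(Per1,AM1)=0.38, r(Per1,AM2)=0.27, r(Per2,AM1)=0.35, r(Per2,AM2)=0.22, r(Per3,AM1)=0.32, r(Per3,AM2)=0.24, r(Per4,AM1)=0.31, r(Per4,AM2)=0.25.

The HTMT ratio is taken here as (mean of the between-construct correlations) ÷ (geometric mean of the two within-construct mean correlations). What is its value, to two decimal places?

Mean between = 2.34/8 = 0.2925.
Mean within-Per = 2.97/6 = 0.4950; mean within-AM = 0.57/1 = 0.5700.
Geometric mean = √(0.4950 × 0.5700) = 0.5312.
HTMT = 0.2925 / 0.5312 = 0.55.

0.55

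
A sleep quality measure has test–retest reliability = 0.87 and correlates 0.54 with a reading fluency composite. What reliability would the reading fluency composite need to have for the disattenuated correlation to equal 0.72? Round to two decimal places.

r_true = r_obs / √(r_xx · r_yy) ⇒ 0.72 = 0.54 / √(0.87 · r_yy).
√(0.87 · r_yy) = 0.54 / 0.72 = 0.7500; 0.87 · r_yy = 0.5625; r_yy = 0.5625 / 0.87 ≈ 0.65.

0.65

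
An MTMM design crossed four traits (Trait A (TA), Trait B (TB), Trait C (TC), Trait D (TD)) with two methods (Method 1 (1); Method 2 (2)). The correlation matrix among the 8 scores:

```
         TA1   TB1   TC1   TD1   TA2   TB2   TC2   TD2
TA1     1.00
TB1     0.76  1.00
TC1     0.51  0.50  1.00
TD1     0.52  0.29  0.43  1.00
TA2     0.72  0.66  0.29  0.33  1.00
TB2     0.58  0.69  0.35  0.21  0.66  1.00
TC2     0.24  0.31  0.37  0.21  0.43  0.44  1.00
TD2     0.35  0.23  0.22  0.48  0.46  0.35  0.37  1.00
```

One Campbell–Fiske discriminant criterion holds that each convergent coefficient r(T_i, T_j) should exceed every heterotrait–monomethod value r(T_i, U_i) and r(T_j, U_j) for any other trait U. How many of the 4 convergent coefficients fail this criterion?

Checking each validity diagonal entry against its comparison values:
TA (methods 1·2): 0.72 vs {0.76, 0.66, 0.51, 0.43, 0.52, 0.46} → fail.
TB (methods 1·2): 0.69 vs {0.76, 0.66, 0.50, 0.44, 0.29, 0.35} → fail.
TC (methods 1·2): 0.37 vs {0.51, 0.43, 0.50, 0.44, 0.43, 0.37} → fail.
TD (methods 1·2): 0.48 vs {0.52, 0.46, 0.29, 0.35, 0.43, 0.37} → fail.
4 of 4 fail.

4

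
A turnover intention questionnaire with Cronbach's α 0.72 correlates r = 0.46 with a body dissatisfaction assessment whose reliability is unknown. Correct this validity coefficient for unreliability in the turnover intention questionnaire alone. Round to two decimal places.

0.54

Single correction: r_c = r_obs / √r_xx = 0.46 / √0.72 = 0.46 / 0.8485 ≈ 0.54.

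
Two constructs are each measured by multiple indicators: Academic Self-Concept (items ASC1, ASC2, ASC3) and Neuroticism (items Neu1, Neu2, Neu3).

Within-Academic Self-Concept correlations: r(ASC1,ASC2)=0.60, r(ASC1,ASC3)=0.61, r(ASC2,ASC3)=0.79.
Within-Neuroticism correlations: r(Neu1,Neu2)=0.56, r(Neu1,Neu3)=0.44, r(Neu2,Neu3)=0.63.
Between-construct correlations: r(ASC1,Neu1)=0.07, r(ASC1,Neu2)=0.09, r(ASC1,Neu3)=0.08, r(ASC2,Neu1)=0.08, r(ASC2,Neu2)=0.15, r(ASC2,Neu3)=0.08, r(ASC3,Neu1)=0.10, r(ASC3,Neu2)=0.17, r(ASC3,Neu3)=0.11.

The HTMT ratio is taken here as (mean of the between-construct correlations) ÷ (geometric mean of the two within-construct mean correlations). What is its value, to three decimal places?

Mean heterotrait r = 0.93/9 = 0.1033.
Mean within-ASC = 2.00/3 = 0.6667; mean within-Neu = 1.63/3 = 0.5433.
Geometric mean = √(0.6667 × 0.5433) = 0.6018.
HTMT = 0.1033 / 0.6018 = 0.172.

0.172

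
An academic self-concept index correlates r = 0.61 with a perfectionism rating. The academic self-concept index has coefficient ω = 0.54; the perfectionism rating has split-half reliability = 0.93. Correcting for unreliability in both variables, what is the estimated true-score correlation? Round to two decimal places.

0.86

r_true = r_obs / √(r_xx · r_yy) = 0.61 / √(0.54 × 0.93) = 0.61 / √0.5022 = 0.61 / 0.7087 ≈ 0.86.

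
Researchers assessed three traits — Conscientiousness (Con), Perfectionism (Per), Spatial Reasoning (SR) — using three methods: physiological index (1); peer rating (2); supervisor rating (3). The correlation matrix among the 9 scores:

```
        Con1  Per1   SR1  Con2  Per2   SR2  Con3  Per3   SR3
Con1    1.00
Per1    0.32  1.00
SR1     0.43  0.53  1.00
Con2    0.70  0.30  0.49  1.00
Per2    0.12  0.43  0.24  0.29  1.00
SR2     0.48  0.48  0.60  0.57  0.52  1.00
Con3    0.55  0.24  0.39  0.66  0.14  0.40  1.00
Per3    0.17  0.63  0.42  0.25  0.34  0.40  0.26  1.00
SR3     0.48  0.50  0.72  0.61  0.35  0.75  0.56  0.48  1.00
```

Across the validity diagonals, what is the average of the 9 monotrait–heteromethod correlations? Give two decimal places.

0.60

Convergent values: 0.70, 0.55, 0.66, 0.43, 0.63, 0.34, 0.60, 0.72, 0.75; mean = 5.38/9 = 0.60.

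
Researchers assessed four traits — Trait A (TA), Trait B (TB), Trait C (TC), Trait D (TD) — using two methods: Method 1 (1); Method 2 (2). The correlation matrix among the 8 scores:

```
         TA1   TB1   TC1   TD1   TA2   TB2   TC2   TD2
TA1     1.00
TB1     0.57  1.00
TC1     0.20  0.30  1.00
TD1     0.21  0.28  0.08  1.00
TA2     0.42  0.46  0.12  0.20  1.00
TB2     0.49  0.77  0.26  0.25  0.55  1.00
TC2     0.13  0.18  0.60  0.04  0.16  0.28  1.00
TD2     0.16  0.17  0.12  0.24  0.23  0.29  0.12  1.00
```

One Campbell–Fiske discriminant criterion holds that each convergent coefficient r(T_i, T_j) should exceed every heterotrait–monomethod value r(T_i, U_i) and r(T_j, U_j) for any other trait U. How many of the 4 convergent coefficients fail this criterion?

2

Checking each validity diagonal entry against its comparison values:
TA (methods 1·2): 0.42 vs {0.57, 0.55, 0.20, 0.16, 0.21, 0.23} → fail.
TB (methods 1·2): 0.77 vs {0.57, 0.55, 0.30, 0.28, 0.28, 0.29} → pass.
TC (methods 1·2): 0.60 vs {0.20, 0.16, 0.30, 0.28, 0.08, 0.12} → pass.
TD (methods 1·2): 0.24 vs {0.21, 0.23, 0.28, 0.29, 0.08, 0.12} → fail.
2 of 4 fail.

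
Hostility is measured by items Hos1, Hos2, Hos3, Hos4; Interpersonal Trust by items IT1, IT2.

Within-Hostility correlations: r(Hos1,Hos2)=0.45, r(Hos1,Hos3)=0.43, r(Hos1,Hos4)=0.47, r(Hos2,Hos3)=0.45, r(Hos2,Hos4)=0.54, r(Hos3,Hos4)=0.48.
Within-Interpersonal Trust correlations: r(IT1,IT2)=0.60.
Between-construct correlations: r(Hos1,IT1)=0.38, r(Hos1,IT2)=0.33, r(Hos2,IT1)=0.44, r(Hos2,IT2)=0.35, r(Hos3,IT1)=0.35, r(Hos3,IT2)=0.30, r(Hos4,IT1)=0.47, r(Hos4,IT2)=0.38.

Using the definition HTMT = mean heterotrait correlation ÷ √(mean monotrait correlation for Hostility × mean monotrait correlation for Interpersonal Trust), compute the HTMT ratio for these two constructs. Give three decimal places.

Between-construct mean = 3.00/8 = 0.3750.
Mean within-Hos = 2.82/6 = 0.4700; mean within-IT = 0.60/1 = 0.6000.
Geometric mean = √(0.4700 × 0.6000) = 0.5310.
HTMT = 0.3750 / 0.5310 = 0.706.

0.706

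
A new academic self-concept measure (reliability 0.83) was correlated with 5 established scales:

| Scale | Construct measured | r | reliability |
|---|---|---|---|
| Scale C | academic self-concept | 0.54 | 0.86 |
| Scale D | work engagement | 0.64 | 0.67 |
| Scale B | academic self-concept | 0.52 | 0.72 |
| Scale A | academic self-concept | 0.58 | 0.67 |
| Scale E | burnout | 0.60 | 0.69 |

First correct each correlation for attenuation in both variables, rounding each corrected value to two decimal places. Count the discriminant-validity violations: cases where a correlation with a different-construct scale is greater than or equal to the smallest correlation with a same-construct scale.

2

Disattenuated r (r / √(r_scale · r_new)):
  Scale C (conv): 0.54 / √(0.86·0.83) = 0.64
  Scale D (disc): 0.64 / √(0.67·0.83) = 0.86
  Scale B (conv): 0.52 / √(0.72·0.83) = 0.67
  Scale A (conv): 0.58 / √(0.67·0.83) = 0.78
  Scale E (disc): 0.60 / √(0.69·0.83) = 0.79
Smallest convergent = 0.64. Discriminant values: 0.86, 0.79; count ≥ 0.64 → 2.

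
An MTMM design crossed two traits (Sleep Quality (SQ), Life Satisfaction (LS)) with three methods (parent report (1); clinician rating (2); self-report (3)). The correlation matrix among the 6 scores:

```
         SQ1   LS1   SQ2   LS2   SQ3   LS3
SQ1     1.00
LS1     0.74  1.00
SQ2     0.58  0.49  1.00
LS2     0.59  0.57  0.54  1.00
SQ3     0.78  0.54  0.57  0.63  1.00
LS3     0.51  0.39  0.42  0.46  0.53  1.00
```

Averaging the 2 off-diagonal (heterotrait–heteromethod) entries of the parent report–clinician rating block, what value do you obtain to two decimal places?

0.54

HTHM values (method 1 × method 2): 0.59, 0.49; mean = 1.08/2 = 0.54.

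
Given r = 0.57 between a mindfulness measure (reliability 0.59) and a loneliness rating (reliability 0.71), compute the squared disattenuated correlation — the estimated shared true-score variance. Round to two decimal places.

Disattenuated r = 0.57 / √(0.59 × 0.71) = 0.57 / 0.6472 = 0.8807.
Shared true-score variance = 0.8807² = 0.7756 ≈ 0.78.

0.78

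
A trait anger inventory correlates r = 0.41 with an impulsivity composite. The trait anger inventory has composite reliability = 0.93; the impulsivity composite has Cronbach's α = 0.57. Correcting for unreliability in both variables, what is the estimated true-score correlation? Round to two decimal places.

0.56

r_true = r_obs / √(r_xx · r_yy) = 0.41 / √(0.93 × 0.57) = 0.41 / √0.5301 = 0.41 / 0.7281 ≈ 0.56.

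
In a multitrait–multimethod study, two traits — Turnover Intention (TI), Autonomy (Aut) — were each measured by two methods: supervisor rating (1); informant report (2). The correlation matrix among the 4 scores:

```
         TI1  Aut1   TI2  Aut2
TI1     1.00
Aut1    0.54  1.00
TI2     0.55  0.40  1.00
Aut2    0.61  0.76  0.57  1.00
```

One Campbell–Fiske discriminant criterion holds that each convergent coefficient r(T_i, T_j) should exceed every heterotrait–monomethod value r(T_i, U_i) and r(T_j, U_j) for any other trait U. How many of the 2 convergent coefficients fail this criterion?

Convergent coefficients and their comparison sets:
TI (methods 1·2): 0.55 vs {0.54, 0.57} → fail.
Aut (methods 1·2): 0.76 vs {0.54, 0.57} → pass.
1 of 2 fail.

1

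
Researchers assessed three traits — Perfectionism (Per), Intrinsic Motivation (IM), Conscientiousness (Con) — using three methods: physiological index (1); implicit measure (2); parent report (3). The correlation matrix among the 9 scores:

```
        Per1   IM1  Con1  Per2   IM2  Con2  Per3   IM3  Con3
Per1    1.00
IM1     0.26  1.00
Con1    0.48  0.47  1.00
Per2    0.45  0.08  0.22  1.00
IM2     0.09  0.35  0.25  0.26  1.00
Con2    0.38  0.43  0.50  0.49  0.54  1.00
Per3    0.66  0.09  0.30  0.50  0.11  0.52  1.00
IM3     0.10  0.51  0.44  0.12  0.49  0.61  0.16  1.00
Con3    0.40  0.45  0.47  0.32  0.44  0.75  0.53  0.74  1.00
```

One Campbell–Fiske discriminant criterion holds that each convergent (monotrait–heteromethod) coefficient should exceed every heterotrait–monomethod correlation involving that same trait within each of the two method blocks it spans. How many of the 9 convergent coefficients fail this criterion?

Convergent coefficients and their comparison sets:
Per (methods 1·2): 0.45 vs {0.26, 0.26, 0.48, 0.49} → fail.
Per (methods 1·3): 0.66 vs {0.26, 0.16, 0.48, 0.53} → pass.
Per (methods 2·3): 0.50 vs {0.26, 0.16, 0.49, 0.53} → fail.
IM (methods 1·2): 0.35 vs {0.26, 0.26, 0.47, 0.54} → fail.
IM (methods 1·3): 0.51 vs {0.26, 0.16, 0.47, 0.74} → fail.
IM (methods 2·3): 0.49 vs {0.26, 0.16, 0.54, 0.74} → fail.
Con (methods 1·2): 0.50 vs {0.48, 0.49, 0.47, 0.54} → fail.
Con (methods 1·3): 0.47 vs {0.48, 0.53, 0.47, 0.74} → fail.
Con (methods 2·3): 0.75 vs {0.49, 0.53, 0.54, 0.74} → pass.
7 of 9 fail.

7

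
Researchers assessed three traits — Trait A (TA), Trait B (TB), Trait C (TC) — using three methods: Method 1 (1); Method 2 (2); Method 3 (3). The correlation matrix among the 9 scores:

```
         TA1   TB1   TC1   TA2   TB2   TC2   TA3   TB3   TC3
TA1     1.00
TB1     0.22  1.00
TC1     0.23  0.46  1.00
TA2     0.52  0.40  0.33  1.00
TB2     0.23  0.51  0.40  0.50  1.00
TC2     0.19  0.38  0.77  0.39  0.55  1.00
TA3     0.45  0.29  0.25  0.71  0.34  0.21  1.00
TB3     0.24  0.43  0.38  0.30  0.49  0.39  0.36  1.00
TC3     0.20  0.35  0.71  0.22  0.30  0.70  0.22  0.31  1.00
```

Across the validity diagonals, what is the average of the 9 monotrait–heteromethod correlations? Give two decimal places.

0.59

Convergent values: 0.52, 0.45, 0.71, 0.51, 0.43, 0.49, 0.77, 0.71, 0.70; mean = 5.29/9 = 0.59.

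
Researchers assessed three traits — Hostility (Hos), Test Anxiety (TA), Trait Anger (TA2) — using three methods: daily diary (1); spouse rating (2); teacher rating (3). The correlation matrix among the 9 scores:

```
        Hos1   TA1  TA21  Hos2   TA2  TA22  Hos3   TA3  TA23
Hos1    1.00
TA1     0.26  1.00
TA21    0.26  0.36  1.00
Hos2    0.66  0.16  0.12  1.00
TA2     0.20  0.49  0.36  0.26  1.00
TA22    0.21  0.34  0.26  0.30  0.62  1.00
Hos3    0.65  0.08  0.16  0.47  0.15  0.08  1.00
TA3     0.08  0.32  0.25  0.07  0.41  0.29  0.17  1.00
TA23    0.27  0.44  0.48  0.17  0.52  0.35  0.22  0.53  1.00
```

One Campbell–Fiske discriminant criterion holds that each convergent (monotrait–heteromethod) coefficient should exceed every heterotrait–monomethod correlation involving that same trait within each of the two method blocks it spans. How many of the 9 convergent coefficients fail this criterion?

6

Checking each validity diagonal entry against its comparison values:
Hos (methods 1·2): 0.66 vs {0.26, 0.26, 0.26, 0.30} → pass.
Hos (methods 1·3): 0.65 vs {0.26, 0.17, 0.26, 0.22} → pass.
Hos (methods 2·3): 0.47 vs {0.26, 0.17, 0.30, 0.22} → pass.
TA (methods 1·2): 0.49 vs {0.26, 0.26, 0.36, 0.62} → fail.
TA (methods 1·3): 0.32 vs {0.26, 0.17, 0.36, 0.53} → fail.
TA (methods 2·3): 0.41 vs {0.26, 0.17, 0.62, 0.53} → fail.
TA2 (methods 1·2): 0.26 vs {0.26, 0.30, 0.36, 0.62} → fail.
TA2 (methods 1·3): 0.48 vs {0.26, 0.22, 0.36, 0.53} → fail.
TA2 (methods 2·3): 0.35 vs {0.30, 0.22, 0.62, 0.53} → fail.
6 of 9 fail.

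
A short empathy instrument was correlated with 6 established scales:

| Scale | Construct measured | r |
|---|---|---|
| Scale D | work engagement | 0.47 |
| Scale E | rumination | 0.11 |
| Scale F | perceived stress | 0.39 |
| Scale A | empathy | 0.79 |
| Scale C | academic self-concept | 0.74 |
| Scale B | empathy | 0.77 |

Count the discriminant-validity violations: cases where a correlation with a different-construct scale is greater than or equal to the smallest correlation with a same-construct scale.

0

Convergent (same construct = empathy): Scale A, Scale B.
Smallest convergent = 0.77. Discriminant values: 0.47, 0.11, 0.39, 0.74; count ≥ 0.77 → 0.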